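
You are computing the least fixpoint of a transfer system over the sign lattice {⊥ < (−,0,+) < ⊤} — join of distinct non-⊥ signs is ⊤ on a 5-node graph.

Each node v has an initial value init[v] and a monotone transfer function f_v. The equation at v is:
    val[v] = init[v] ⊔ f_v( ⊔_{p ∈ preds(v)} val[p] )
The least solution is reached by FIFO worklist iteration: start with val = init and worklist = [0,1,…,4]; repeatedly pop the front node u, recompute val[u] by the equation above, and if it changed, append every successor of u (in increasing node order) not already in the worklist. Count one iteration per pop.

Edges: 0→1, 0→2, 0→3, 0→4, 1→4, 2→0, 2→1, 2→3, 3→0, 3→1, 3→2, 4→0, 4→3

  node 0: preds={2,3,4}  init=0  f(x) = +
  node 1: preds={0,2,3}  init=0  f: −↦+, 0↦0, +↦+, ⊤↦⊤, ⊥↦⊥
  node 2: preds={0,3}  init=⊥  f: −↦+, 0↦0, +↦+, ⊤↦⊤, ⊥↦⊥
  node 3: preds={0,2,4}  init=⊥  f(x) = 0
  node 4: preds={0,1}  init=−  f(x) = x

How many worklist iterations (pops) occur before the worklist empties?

9

Worklist (9 pops):
  #1 pop 0: in=− → ⊤ (was 0); enqueue []
  #2 pop 1: in=⊤ → ⊤ (was 0); enqueue []
  #3 pop 2: in=⊤ → ⊤ (was ⊥); enqueue [0,1]
  #4 pop 3: in=⊤ → 0 (was ⊥); enqueue [2]
  #5 pop 4: in=⊤ → ⊤ (was −); enqueue [3]
  #6 pop 0: in=⊤ → ⊤ (no change)
  #7 pop 1: in=⊤ → ⊤ (no change)
  #8 pop 2: in=⊤ → ⊤ (no change)
  #9 pop 3: in=⊤ → 0 (no change)

Fixpoint:
  val[0] = ⊤
  val[1] = ⊤
  val[2] = ⊤
  val[3] = 0
  val[4] = ⊤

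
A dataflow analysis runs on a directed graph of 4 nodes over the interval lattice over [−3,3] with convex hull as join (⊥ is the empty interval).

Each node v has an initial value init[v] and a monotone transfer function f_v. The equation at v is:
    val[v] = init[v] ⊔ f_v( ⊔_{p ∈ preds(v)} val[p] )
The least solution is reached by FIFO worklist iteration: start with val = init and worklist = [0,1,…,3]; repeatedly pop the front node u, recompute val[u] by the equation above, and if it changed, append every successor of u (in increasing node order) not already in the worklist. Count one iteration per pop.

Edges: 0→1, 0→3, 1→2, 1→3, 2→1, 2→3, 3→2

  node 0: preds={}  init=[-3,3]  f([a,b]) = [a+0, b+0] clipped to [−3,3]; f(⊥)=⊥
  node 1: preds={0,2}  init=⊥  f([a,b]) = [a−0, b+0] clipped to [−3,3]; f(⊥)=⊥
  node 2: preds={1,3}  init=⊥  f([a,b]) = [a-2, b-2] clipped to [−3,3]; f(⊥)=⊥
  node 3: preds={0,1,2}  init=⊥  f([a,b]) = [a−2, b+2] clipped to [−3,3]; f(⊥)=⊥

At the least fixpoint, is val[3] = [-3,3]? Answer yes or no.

Iteration log — 6 steps:
  step 1. node 0  ⊔preds=⊥  new=[-3,3]  stable
  step 2. node 1  ⊔preds=[-3,3]  new=[-3,3]  old=⊥  +wl: 
  step 3. node 2  ⊔preds=[-3,3]  new=[-3,1]  old=⊥  +wl: 1
  step 4. node 3  ⊔preds=[-3,3]  new=[-3,3]  old=⊥  +wl: 2
  step 5. node 1  ⊔preds=[-3,3]  new=[-3,3]  stable
  step 6. node 2  ⊔preds=[-3,3]  new=[-3,1]  stable

Least fixpoint reached:
  node 0: [-3,3]
  node 1: [-3,3]
  node 2: [-3,1]
  node 3: [-3,3]

yes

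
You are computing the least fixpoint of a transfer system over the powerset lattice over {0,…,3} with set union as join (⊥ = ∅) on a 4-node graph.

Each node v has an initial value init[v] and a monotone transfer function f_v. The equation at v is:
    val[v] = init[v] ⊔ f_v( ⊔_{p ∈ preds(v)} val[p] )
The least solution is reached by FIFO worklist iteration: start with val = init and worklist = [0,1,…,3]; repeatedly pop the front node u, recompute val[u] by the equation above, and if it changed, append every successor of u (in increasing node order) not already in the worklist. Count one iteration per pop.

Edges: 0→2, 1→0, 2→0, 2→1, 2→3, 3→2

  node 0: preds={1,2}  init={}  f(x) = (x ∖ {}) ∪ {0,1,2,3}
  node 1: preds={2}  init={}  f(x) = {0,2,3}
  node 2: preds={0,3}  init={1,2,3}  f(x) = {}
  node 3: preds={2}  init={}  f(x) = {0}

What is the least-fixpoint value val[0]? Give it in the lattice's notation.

{0,1,2,3}

Iteration log — 6 steps:
  step 1. node 0  ⊔preds={1,2,3}  new={0,1,2,3}  old={}  +wl: 
  step 2. node 1  ⊔preds={1,2,3}  new={0,2,3}  old={}  +wl: 0
  step 3. node 2  ⊔preds={0,1,2,3}  new={1,2,3}  stable
  step 4. node 3  ⊔preds={1,2,3}  new={0}  old={}  +wl: 2
  step 5. node 0  ⊔preds={0,1,2,3}  new={0,1,2,3}  stable
  step 6. node 2  ⊔preds={0,1,2,3}  new={1,2,3}  stable

Least fixpoint reached:
  node 0: {0,1,2,3}
  node 1: {0,2,3}
  node 2: {1,2,3}
  node 3: {0}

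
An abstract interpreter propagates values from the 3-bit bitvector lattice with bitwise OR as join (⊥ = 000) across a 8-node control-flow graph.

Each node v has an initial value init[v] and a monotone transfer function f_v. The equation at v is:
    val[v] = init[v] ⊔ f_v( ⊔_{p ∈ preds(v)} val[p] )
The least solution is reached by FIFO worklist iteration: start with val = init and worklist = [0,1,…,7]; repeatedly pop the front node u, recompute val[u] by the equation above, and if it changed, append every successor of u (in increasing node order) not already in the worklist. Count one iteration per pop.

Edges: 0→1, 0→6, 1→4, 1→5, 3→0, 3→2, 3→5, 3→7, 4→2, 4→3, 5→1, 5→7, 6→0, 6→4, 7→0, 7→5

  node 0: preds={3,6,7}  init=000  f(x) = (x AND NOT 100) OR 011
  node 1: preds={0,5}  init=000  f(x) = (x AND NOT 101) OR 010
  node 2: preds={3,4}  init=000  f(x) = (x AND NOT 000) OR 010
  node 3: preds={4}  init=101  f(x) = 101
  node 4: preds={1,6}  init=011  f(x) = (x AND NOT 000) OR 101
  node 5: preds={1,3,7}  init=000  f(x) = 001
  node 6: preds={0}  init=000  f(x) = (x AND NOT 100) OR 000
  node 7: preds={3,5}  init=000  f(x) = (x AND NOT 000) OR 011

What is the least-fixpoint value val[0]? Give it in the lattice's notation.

011

Worklist (14 pops):
  #1 pop 0: in=101 → 011 (was 000); enqueue []
  #2 pop 1: in=011 → 010 (was 000); enqueue []
  #3 pop 2: in=111 → 111 (was 000); enqueue []
  #4 pop 3: in=011 → 101 (no change)
  #5 pop 4: in=010 → 111 (was 011); enqueue [2,3]
  #6 pop 5: in=111 → 001 (was 000); enqueue [1]
  #7 pop 6: in=011 → 011 (was 000); enqueue [0,4]
  #8 pop 7: in=101 → 111 (was 000); enqueue [5]
  #9 pop 2: in=111 → 111 (no change)
  #10 pop 3: in=111 → 101 (no change)
  #11 pop 1: in=011 → 010 (no change)
  #12 pop 0: in=111 → 011 (no change)
  #13 pop 4: in=011 → 111 (no change)
  #14 pop 5: in=111 → 001 (no change)

Fixpoint:
  val[0] = 011
  val[1] = 010
  val[2] = 111
  val[3] = 101
  val[4] = 111
  val[5] = 001
  val[6] = 011
  val[7] = 111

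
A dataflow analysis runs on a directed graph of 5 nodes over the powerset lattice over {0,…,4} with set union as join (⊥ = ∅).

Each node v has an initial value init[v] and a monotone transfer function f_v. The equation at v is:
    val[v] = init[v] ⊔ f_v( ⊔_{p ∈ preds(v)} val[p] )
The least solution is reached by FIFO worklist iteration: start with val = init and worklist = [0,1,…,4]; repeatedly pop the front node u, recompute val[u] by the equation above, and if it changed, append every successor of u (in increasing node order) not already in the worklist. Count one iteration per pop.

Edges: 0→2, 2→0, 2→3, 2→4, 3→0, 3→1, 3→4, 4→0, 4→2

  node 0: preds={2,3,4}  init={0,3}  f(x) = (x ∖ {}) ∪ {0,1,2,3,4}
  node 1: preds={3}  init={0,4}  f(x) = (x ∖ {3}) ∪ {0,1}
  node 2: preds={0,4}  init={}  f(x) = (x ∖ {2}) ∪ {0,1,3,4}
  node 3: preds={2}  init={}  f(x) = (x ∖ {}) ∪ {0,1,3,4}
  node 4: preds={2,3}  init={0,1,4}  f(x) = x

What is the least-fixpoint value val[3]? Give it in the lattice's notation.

Worklist (8 pops):
  #1 pop 0: in={0,1,4} → {0,1,2,3,4} (was {0,3}); enqueue []
  #2 pop 1: in={} → {0,1,4} (was {0,4}); enqueue []
  #3 pop 2: in={0,1,2,3,4} → {0,1,3,4} (was {}); enqueue [0]
  #4 pop 3: in={0,1,3,4} → {0,1,3,4} (was {}); enqueue [1]
  #5 pop 4: in={0,1,3,4} → {0,1,3,4} (was {0,1,4}); enqueue [2]
  #6 pop 0: in={0,1,3,4} → {0,1,2,3,4} (no change)
  #7 pop 1: in={0,1,3,4} → {0,1,4} (no change)
  #8 pop 2: in={0,1,2,3,4} → {0,1,3,4} (no change)

Fixpoint:
  val[0] = {0,1,2,3,4}
  val[1] = {0,1,4}
  val[2] = {0,1,3,4}
  val[3] = {0,1,3,4}
  val[4] = {0,1,3,4}

{0,1,3,4}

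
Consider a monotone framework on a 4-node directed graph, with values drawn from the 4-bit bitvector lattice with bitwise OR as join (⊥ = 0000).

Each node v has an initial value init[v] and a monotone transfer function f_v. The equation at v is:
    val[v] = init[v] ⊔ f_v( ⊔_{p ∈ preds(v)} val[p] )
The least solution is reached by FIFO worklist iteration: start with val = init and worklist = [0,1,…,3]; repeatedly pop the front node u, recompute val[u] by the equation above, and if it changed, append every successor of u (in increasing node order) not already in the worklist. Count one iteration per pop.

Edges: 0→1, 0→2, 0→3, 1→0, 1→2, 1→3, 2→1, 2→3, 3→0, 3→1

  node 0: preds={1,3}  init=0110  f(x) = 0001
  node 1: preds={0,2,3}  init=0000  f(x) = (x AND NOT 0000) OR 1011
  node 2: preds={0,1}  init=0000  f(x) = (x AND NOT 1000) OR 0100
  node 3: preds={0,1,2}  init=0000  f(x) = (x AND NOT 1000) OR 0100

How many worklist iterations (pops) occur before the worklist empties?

Iteration log — 6 steps:
  step 1. node 0  ⊔preds=0000  new=0111  old=0110  +wl: 
  step 2. node 1  ⊔preds=0111  new=1111  old=0000  +wl: 0
  step 3. node 2  ⊔preds=1111  new=0111  old=0000  +wl: 1
  step 4. node 3  ⊔preds=1111  new=0111  old=0000  +wl: 
  step 5. node 0  ⊔preds=1111  new=0111  stable
  step 6. node 1  ⊔preds=0111  new=1111  stable

Least fixpoint reached:
  node 0: 0111
  node 1: 1111
  node 2: 0111
  node 3: 0111

6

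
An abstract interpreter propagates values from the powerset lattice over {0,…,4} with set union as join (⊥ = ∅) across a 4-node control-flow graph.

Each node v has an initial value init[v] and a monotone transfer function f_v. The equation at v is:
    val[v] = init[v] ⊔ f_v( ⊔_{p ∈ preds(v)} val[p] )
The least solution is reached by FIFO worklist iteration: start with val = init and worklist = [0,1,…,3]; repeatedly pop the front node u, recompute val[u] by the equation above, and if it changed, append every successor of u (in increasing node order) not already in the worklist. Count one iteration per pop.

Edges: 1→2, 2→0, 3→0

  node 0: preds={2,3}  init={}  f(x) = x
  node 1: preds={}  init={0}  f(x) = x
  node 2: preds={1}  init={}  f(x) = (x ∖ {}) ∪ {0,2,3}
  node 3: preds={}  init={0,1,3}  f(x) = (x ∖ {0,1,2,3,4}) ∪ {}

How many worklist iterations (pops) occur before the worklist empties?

5

Trace (5 dequeues):
  [1] u=0 | in {0,1,3} | out {0,1,3} | prev {} | push {}
  [2] u=1 | in {} | out {0} | ==
  [3] u=2 | in {0} | out {0,2,3} | prev {} | push {0}
  [4] u=3 | in {} | out {0,1,3} | ==
  [5] u=0 | in {0,1,2,3} | out {0,1,2,3} | prev {0,1,3} | push {}

Converged values:
  [0] {0,1,2,3}
  [1] {0}
  [2] {0,2,3}
  [3] {0,1,3}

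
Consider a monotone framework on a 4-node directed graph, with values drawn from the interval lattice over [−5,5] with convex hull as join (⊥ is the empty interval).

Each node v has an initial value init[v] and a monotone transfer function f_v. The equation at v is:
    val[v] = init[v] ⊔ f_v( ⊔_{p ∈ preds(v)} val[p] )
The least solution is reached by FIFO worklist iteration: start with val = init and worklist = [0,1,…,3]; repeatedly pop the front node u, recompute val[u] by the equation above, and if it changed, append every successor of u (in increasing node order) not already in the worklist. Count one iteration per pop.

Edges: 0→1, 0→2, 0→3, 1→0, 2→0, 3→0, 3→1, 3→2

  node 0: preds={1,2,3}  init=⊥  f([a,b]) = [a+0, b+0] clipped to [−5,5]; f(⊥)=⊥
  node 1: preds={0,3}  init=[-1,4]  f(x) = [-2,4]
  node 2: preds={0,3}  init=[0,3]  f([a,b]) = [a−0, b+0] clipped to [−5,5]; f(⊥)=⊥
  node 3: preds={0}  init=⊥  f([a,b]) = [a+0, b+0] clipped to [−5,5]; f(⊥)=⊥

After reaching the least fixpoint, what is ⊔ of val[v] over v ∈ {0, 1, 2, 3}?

Iteration log — 11 steps:
  step 1. node 0  ⊔preds=[-1,4]  new=[-1,4]  old=⊥  +wl: 
  step 2. node 1  ⊔preds=[-1,4]  new=[-2,4]  old=[-1,4]  +wl: 0
  step 3. node 2  ⊔preds=[-1,4]  new=[-1,4]  old=[0,3]  +wl: 
  step 4. node 3  ⊔preds=[-1,4]  new=[-1,4]  old=⊥  +wl: 1,2
  step 5. node 0  ⊔preds=[-2,4]  new=[-2,4]  old=[-1,4]  +wl: 3
  step 6. node 1  ⊔preds=[-2,4]  new=[-2,4]  stable
  step 7. node 2  ⊔preds=[-2,4]  new=[-2,4]  old=[-1,4]  +wl: 0
  step 8. node 3  ⊔preds=[-2,4]  new=[-2,4]  old=[-1,4]  +wl: 1,2
  step 9. node 0  ⊔preds=[-2,4]  new=[-2,4]  stable
  step 10. node 1  ⊔preds=[-2,4]  new=[-2,4]  stable
  step 11. node 2  ⊔preds=[-2,4]  new=[-2,4]  stable

Least fixpoint reached:
  node 0: [-2,4]
  node 1: [-2,4]
  node 2: [-2,4]
  node 3: [-2,4]

[-2,4]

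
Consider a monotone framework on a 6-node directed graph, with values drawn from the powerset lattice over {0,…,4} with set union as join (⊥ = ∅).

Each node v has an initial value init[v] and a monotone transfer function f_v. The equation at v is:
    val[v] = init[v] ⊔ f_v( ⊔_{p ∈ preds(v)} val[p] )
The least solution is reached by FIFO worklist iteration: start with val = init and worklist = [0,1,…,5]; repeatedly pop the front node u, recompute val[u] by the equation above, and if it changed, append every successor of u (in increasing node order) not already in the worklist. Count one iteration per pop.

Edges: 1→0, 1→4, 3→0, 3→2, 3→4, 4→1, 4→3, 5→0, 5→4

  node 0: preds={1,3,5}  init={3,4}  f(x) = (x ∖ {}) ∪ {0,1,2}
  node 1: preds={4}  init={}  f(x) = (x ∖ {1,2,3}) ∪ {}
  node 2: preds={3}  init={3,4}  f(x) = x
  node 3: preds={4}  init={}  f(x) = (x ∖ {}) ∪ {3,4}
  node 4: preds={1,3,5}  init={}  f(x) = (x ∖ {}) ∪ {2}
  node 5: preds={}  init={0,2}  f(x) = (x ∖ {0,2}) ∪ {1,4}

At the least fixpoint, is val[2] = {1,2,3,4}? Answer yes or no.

no

Worklist (18 pops):
  #1 pop 0: in={0,2} → {0,1,2,3,4} (was {3,4}); enqueue []
  #2 pop 1: in={} → {} (no change)
  #3 pop 2: in={} → {3,4} (no change)
  #4 pop 3: in={} → {3,4} (was {}); enqueue [0,2]
  #5 pop 4: in={0,2,3,4} → {0,2,3,4} (was {}); enqueue [1,3]
  #6 pop 5: in={} → {0,1,2,4} (was {0,2}); enqueue [4]
  #7 pop 0: in={0,1,2,3,4} → {0,1,2,3,4} (no change)
  #8 pop 2: in={3,4} → {3,4} (no change)
  #9 pop 1: in={0,2,3,4} → {0,4} (was {}); enqueue [0]
  #10 pop 3: in={0,2,3,4} → {0,2,3,4} (was {3,4}); enqueue [2]
  #11 pop 4: in={0,1,2,3,4} → {0,1,2,3,4} (was {0,2,3,4}); enqueue [1,3]
  #12 pop 0: in={0,1,2,3,4} → {0,1,2,3,4} (no change)
  #13 pop 2: in={0,2,3,4} → {0,2,3,4} (was {3,4}); enqueue []
  #14 pop 1: in={0,1,2,3,4} → {0,4} (no change)
  #15 pop 3: in={0,1,2,3,4} → {0,1,2,3,4} (was {0,2,3,4}); enqueue [0,2,4]
  #16 pop 0: in={0,1,2,3,4} → {0,1,2,3,4} (no change)
  #17 pop 2: in={0,1,2,3,4} → {0,1,2,3,4} (was {0,2,3,4}); enqueue []
  #18 pop 4: in={0,1,2,3,4} → {0,1,2,3,4} (no change)

Fixpoint:
  val[0] = {0,1,2,3,4}
  val[1] = {0,4}
  val[2] = {0,1,2,3,4}
  val[3] = {0,1,2,3,4}
  val[4] = {0,1,2,3,4}
  val[5] = {0,1,2,4}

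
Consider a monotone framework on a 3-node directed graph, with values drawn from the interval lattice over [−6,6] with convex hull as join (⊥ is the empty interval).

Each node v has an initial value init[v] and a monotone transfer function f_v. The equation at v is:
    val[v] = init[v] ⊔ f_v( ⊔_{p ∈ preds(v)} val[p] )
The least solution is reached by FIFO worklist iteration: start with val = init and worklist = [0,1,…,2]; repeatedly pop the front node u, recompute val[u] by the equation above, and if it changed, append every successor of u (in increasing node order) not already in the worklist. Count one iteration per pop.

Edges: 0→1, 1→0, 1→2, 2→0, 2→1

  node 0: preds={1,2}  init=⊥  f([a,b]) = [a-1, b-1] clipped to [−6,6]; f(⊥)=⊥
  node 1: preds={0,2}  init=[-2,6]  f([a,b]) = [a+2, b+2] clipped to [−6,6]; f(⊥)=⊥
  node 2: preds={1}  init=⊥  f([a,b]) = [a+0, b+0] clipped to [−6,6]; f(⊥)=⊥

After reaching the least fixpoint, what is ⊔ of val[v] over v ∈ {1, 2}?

[-2,6]

Trace (5 dequeues):
  [1] u=0 | in [-2,6] | out [-3,5] | prev ⊥ | push {}
  [2] u=1 | in [-3,5] | out [-2,6] | ==
  [3] u=2 | in [-2,6] | out [-2,6] | prev ⊥ | push {0,1}
  [4] u=0 | in [-2,6] | out [-3,5] | ==
  [5] u=1 | in [-3,6] | out [-2,6] | ==

Converged values:
  [0] [-3,5]
  [1] [-2,6]
  [2] [-2,6]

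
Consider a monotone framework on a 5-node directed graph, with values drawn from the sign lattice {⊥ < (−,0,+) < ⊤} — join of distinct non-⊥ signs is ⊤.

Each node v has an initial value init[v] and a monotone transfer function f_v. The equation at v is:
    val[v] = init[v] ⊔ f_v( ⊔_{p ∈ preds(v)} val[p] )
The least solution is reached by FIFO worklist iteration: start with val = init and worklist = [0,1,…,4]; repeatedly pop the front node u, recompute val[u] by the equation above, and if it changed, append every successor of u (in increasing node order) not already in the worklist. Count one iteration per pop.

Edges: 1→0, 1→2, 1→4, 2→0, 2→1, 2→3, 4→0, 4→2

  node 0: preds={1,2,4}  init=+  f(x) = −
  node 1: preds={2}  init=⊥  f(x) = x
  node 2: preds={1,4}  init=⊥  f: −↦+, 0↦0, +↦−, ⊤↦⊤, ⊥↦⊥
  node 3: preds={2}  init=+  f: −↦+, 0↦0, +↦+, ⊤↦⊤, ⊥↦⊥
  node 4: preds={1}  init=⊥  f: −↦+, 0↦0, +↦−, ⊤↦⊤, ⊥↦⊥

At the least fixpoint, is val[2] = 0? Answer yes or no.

no

Trace (5 dequeues):
  [1] u=0 | in ⊥ | out ⊤ | prev + | push {}
  [2] u=1 | in ⊥ | out ⊥ | ==
  [3] u=2 | in ⊥ | out ⊥ | ==
  [4] u=3 | in ⊥ | out + | ==
  [5] u=4 | in ⊥ | out ⊥ | ==

Converged values:
  [0] ⊤
  [1] ⊥
  [2] ⊥
  [3] +
  [4] ⊥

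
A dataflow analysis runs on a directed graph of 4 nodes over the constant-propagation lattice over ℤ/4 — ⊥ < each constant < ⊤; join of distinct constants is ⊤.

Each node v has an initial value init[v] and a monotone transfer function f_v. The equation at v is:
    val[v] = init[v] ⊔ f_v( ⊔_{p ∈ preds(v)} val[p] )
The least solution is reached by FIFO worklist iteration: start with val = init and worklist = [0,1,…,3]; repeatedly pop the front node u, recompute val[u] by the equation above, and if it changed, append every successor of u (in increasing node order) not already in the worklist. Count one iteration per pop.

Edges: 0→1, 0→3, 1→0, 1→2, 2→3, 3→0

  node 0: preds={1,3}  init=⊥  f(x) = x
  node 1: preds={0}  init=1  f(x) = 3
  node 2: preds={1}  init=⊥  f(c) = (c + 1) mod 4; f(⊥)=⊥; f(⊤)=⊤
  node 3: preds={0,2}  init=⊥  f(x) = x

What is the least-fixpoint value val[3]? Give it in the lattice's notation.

Worklist (7 pops):
  #1 pop 0: in=1 → 1 (was ⊥); enqueue []
  #2 pop 1: in=1 → ⊤ (was 1); enqueue [0]
  #3 pop 2: in=⊤ → ⊤ (was ⊥); enqueue []
  #4 pop 3: in=⊤ → ⊤ (was ⊥); enqueue []
  #5 pop 0: in=⊤ → ⊤ (was 1); enqueue [1,3]
  #6 pop 1: in=⊤ → ⊤ (no change)
  #7 pop 3: in=⊤ → ⊤ (no change)

Fixpoint:
  val[0] = ⊤
  val[1] = ⊤
  val[2] = ⊤
  val[3] = ⊤

⊤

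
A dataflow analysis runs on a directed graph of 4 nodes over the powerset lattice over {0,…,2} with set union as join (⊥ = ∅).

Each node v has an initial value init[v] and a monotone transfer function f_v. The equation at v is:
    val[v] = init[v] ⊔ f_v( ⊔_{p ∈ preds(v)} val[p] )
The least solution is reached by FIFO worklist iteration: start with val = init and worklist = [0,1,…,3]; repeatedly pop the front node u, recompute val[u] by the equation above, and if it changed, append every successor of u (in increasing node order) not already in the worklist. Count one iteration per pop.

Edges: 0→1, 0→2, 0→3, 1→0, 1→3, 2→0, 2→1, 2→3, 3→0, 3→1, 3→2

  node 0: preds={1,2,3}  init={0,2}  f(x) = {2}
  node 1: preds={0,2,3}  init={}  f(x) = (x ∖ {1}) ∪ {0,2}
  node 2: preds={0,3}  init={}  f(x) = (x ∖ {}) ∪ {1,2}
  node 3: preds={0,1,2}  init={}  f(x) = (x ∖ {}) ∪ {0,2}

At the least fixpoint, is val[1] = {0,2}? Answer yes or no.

Worklist (7 pops):
  #1 pop 0: in={} → {0,2} (no change)
  #2 pop 1: in={0,2} → {0,2} (was {}); enqueue [0]
  #3 pop 2: in={0,2} → {0,1,2} (was {}); enqueue [1]
  #4 pop 3: in={0,1,2} → {0,1,2} (was {}); enqueue [2]
  #5 pop 0: in={0,1,2} → {0,2} (no change)
  #6 pop 1: in={0,1,2} → {0,2} (no change)
  #7 pop 2: in={0,1,2} → {0,1,2} (no change)

Fixpoint:
  val[0] = {0,2}
  val[1] = {0,2}
  val[2] = {0,1,2}
  val[3] = {0,1,2}

yes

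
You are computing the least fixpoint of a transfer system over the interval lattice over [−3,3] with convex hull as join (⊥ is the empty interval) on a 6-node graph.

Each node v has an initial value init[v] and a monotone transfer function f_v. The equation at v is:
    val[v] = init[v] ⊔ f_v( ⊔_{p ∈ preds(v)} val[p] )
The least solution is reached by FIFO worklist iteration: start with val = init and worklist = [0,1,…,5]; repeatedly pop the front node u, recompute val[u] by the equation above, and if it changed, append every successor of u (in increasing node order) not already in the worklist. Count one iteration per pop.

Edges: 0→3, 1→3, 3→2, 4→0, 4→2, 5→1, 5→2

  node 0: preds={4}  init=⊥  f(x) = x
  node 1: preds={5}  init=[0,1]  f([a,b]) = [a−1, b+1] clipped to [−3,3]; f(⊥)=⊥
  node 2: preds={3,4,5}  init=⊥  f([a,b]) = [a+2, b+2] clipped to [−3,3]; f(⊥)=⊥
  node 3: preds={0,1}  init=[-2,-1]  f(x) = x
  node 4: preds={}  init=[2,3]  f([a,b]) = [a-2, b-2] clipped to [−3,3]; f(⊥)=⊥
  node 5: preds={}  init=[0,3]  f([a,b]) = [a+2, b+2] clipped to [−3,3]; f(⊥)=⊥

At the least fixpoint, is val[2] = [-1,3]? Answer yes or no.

Iteration log — 7 steps:
  step 1. node 0  ⊔preds=[2,3]  new=[2,3]  old=⊥  +wl: 
  step 2. node 1  ⊔preds=[0,3]  new=[-1,3]  old=[0,1]  +wl: 
  step 3. node 2  ⊔preds=[-2,3]  new=[0,3]  old=⊥  +wl: 
  step 4. node 3  ⊔preds=[-1,3]  new=[-2,3]  old=[-2,-1]  +wl: 2
  step 5. node 4  ⊔preds=⊥  new=[2,3]  stable
  step 6. node 5  ⊔preds=⊥  new=[0,3]  stable
  step 7. node 2  ⊔preds=[-2,3]  new=[0,3]  stable

Least fixpoint reached:
  node 0: [2,3]
  node 1: [-1,3]
  node 2: [0,3]
  node 3: [-2,3]
  node 4: [2,3]
  node 5: [0,3]

no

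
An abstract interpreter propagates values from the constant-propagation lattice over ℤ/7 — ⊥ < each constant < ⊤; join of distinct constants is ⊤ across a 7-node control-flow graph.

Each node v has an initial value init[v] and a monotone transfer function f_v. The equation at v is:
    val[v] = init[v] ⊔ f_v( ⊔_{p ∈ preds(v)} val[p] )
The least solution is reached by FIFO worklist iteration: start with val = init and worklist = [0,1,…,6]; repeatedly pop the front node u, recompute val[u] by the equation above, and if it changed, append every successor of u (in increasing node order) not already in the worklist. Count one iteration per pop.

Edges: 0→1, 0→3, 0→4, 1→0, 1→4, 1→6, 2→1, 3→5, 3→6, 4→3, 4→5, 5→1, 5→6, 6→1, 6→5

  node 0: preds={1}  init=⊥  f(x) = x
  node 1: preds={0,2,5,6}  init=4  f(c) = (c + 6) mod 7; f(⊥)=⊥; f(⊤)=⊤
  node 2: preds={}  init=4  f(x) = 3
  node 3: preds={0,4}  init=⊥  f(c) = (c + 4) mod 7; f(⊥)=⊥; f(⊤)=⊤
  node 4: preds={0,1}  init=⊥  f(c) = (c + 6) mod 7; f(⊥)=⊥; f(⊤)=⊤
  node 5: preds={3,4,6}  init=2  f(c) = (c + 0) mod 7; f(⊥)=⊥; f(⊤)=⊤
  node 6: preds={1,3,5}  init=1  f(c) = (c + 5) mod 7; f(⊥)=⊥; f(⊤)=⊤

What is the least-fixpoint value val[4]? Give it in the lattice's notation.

⊤

Worklist (13 pops):
  #1 pop 0: in=4 → 4 (was ⊥); enqueue []
  #2 pop 1: in=⊤ → ⊤ (was 4); enqueue [0]
  #3 pop 2: in=⊥ → ⊤ (was 4); enqueue [1]
  #4 pop 3: in=4 → 1 (was ⊥); enqueue []
  #5 pop 4: in=⊤ → ⊤ (was ⊥); enqueue [3]
  #6 pop 5: in=⊤ → ⊤ (was 2); enqueue []
  #7 pop 6: in=⊤ → ⊤ (was 1); enqueue [5]
  #8 pop 0: in=⊤ → ⊤ (was 4); enqueue [4]
  #9 pop 1: in=⊤ → ⊤ (no change)
  #10 pop 3: in=⊤ → ⊤ (was 1); enqueue [6]
  #11 pop 5: in=⊤ → ⊤ (no change)
  #12 pop 4: in=⊤ → ⊤ (no change)
  #13 pop 6: in=⊤ → ⊤ (no change)

Fixpoint:
  val[0] = ⊤
  val[1] = ⊤
  val[2] = ⊤
  val[3] = ⊤
  val[4] = ⊤
  val[5] = ⊤
  val[6] = ⊤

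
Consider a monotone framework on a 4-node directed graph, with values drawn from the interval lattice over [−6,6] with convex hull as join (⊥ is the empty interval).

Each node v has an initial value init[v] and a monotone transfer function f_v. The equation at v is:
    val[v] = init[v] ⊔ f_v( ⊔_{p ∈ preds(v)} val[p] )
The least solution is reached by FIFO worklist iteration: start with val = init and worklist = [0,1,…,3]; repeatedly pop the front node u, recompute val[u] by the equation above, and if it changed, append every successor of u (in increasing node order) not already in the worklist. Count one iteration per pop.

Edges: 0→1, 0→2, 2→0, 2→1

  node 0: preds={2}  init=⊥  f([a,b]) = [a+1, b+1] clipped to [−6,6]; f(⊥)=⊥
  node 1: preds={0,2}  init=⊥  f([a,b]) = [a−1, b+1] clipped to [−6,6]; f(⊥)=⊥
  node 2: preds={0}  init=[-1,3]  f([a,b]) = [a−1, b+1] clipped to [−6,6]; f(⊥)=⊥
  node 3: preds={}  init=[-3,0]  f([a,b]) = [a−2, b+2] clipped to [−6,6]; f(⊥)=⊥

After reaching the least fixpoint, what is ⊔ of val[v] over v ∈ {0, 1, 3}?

Worklist (9 pops):
  #1 pop 0: in=[-1,3] → [0,4] (was ⊥); enqueue []
  #2 pop 1: in=[-1,4] → [-2,5] (was ⊥); enqueue []
  #3 pop 2: in=[0,4] → [-1,5] (was [-1,3]); enqueue [0,1]
  #4 pop 3: in=⊥ → [-3,0] (no change)
  #5 pop 0: in=[-1,5] → [0,6] (was [0,4]); enqueue [2]
  #6 pop 1: in=[-1,6] → [-2,6] (was [-2,5]); enqueue []
  #7 pop 2: in=[0,6] → [-1,6] (was [-1,5]); enqueue [0,1]
  #8 pop 0: in=[-1,6] → [0,6] (no change)
  #9 pop 1: in=[-1,6] → [-2,6] (no change)

Fixpoint:
  val[0] = [0,6]
  val[1] = [-2,6]
  val[2] = [-1,6]
  val[3] = [-3,0]

[-3,6]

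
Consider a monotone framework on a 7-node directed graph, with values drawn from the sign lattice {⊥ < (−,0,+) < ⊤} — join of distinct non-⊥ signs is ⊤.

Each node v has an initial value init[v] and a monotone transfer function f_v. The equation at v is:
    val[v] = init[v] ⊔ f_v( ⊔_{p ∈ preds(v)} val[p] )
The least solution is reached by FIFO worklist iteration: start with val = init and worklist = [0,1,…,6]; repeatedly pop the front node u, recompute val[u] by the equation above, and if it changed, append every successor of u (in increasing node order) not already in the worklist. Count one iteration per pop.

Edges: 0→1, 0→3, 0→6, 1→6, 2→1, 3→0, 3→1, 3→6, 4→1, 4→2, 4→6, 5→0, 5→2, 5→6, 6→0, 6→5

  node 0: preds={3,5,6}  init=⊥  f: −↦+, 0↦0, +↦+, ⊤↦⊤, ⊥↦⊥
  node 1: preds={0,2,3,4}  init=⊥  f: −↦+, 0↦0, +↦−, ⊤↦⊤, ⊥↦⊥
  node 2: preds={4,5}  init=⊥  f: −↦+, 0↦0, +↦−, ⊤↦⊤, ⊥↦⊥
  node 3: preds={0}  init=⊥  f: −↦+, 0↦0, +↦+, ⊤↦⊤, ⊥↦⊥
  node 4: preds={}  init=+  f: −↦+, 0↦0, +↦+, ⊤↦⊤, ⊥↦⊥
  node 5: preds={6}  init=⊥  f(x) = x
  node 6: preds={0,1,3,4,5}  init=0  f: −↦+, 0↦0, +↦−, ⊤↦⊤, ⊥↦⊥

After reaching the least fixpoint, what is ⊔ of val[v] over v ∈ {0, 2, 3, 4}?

⊤

Trace (17 dequeues):
  [1] u=0 | in 0 | out 0 | prev ⊥ | push {}
  [2] u=1 | in ⊤ | out ⊤ | prev ⊥ | push {}
  [3] u=2 | in + | out − | prev ⊥ | push {1}
  [4] u=3 | in 0 | out 0 | prev ⊥ | push {0}
  [5] u=4 | in ⊥ | out + | ==
  [6] u=5 | in 0 | out 0 | prev ⊥ | push {2}
  [7] u=6 | in ⊤ | out ⊤ | prev 0 | push {5}
  [8] u=1 | in ⊤ | out ⊤ | ==
  [9] u=0 | in ⊤ | out ⊤ | prev 0 | push {1,3,6}
  [10] u=2 | in ⊤ | out ⊤ | prev − | push {}
  [11] u=5 | in ⊤ | out ⊤ | prev 0 | push {0,2}
  [12] u=1 | in ⊤ | out ⊤ | ==
  [13] u=3 | in ⊤ | out ⊤ | prev 0 | push {1}
  [14] u=6 | in ⊤ | out ⊤ | ==
  [15] u=0 | in ⊤ | out ⊤ | ==
  [16] u=2 | in ⊤ | out ⊤ | ==
  [17] u=1 | in ⊤ | out ⊤ | ==

Converged values:
  [0] ⊤
  [1] ⊤
  [2] ⊤
  [3] ⊤
  [4] +
  [5] ⊤
  [6] ⊤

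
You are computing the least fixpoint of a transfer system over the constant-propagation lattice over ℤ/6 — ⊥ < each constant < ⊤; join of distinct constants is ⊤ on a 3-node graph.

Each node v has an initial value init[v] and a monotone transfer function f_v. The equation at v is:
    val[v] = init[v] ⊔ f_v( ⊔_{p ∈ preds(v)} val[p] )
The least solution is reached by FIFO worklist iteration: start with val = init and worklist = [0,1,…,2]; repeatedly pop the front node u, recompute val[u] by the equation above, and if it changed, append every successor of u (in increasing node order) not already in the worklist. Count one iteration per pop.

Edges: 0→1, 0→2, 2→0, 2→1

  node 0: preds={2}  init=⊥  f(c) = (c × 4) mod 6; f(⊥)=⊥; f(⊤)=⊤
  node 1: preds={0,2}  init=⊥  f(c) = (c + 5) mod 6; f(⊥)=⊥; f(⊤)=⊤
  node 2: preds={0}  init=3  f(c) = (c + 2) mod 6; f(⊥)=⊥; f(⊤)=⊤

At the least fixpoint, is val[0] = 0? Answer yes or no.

no

Iteration log — 6 steps:
  step 1. node 0  ⊔preds=3  new=0  old=⊥  +wl: 
  step 2. node 1  ⊔preds=⊤  new=⊤  old=⊥  +wl: 
  step 3. node 2  ⊔preds=0  new=⊤  old=3  +wl: 0,1
  step 4. node 0  ⊔preds=⊤  new=⊤  old=0  +wl: 2
  step 5. node 1  ⊔preds=⊤  new=⊤  stable
  step 6. node 2  ⊔preds=⊤  new=⊤  stable

Least fixpoint reached:
  node 0: ⊤
  node 1: ⊤
  node 2: ⊤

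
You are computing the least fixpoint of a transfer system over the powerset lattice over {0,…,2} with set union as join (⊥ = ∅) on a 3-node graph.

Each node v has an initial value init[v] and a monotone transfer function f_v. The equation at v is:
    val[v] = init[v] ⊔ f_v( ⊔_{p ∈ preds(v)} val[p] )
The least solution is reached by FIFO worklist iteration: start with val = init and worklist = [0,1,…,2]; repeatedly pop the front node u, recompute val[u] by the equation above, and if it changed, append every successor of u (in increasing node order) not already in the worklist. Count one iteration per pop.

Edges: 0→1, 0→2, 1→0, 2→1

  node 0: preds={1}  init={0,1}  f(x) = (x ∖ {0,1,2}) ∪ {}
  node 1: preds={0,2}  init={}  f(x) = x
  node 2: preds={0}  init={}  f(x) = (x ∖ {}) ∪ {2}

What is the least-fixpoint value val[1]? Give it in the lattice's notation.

Worklist (6 pops):
  #1 pop 0: in={} → {0,1} (no change)
  #2 pop 1: in={0,1} → {0,1} (was {}); enqueue [0]
  #3 pop 2: in={0,1} → {0,1,2} (was {}); enqueue [1]
  #4 pop 0: in={0,1} → {0,1} (no change)
  #5 pop 1: in={0,1,2} → {0,1,2} (was {0,1}); enqueue [0]
  #6 pop 0: in={0,1,2} → {0,1} (no change)

Fixpoint:
  val[0] = {0,1}
  val[1] = {0,1,2}
  val[2] = {0,1,2}

{0,1,2}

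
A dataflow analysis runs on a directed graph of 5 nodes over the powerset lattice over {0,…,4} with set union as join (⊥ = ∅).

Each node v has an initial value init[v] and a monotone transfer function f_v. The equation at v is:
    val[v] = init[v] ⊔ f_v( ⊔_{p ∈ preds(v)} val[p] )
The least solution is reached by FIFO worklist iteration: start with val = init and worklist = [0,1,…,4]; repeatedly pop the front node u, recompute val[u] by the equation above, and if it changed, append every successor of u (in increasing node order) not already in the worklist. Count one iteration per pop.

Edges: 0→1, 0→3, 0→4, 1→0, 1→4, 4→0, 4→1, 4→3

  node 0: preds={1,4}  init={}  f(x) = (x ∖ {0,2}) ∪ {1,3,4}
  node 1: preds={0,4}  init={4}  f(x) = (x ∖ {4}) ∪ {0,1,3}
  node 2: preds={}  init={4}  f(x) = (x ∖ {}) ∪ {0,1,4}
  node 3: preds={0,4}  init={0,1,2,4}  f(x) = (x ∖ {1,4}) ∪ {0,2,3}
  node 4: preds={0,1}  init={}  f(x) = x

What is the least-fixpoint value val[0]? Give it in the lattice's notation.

{1,3,4}

Trace (8 dequeues):
  [1] u=0 | in {4} | out {1,3,4} | prev {} | push {}
  [2] u=1 | in {1,3,4} | out {0,1,3,4} | prev {4} | push {0}
  [3] u=2 | in {} | out {0,1,4} | prev {4} | push {}
  [4] u=3 | in {1,3,4} | out {0,1,2,3,4} | prev {0,1,2,4} | push {}
  [5] u=4 | in {0,1,3,4} | out {0,1,3,4} | prev {} | push {1,3}
  [6] u=0 | in {0,1,3,4} | out {1,3,4} | ==
  [7] u=1 | in {0,1,3,4} | out {0,1,3,4} | ==
  [8] u=3 | in {0,1,3,4} | out {0,1,2,3,4} | ==

Converged values:
  [0] {1,3,4}
  [1] {0,1,3,4}
  [2] {0,1,4}
  [3] {0,1,2,3,4}
  [4] {0,1,3,4}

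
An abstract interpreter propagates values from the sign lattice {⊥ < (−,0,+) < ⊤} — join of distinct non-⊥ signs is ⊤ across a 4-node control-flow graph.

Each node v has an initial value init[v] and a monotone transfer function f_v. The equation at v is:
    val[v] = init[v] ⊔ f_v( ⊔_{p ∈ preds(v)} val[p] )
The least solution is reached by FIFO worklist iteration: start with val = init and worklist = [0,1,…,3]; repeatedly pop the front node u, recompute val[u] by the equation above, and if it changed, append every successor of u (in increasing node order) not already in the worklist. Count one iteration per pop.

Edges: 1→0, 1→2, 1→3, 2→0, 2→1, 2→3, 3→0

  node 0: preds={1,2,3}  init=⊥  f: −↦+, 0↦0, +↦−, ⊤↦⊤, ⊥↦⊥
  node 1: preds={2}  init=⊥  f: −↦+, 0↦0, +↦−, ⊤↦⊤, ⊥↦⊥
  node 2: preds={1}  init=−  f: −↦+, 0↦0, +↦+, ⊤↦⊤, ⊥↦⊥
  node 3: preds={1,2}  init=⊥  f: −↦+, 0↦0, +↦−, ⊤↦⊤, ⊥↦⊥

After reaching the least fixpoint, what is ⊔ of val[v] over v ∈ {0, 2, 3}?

⊤

Iteration log — 9 steps:
  step 1. node 0  ⊔preds=−  new=+  old=⊥  +wl: 
  step 2. node 1  ⊔preds=−  new=+  old=⊥  +wl: 0
  step 3. node 2  ⊔preds=+  new=⊤  old=−  +wl: 1
  step 4. node 3  ⊔preds=⊤  new=⊤  old=⊥  +wl: 
  step 5. node 0  ⊔preds=⊤  new=⊤  old=+  +wl: 
  step 6. node 1  ⊔preds=⊤  new=⊤  old=+  +wl: 0,2,3
  step 7. node 0  ⊔preds=⊤  new=⊤  stable
  step 8. node 2  ⊔preds=⊤  new=⊤  stable
  step 9. node 3  ⊔preds=⊤  new=⊤  stable

Least fixpoint reached:
  node 0: ⊤
  node 1: ⊤
  node 2: ⊤
  node 3: ⊤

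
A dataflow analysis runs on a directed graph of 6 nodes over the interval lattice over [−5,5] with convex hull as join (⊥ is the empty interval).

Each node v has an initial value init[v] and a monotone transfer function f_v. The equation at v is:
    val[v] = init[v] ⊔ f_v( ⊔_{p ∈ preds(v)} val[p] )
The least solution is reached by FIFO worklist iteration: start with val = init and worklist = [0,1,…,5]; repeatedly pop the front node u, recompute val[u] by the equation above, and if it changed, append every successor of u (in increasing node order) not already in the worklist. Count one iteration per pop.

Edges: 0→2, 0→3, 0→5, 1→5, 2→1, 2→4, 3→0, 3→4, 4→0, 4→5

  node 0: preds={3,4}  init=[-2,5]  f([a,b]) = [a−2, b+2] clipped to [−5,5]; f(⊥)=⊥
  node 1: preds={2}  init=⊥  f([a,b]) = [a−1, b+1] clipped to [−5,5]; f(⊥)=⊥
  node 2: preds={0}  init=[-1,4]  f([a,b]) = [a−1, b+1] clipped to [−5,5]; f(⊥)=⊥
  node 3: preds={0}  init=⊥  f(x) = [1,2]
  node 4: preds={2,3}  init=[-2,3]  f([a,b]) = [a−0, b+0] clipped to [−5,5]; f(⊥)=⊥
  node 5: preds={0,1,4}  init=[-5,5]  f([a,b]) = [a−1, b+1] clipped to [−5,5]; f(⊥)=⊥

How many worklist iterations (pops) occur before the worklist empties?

11

Worklist (11 pops):
  #1 pop 0: in=[-2,3] → [-4,5] (was [-2,5]); enqueue []
  #2 pop 1: in=[-1,4] → [-2,5] (was ⊥); enqueue []
  #3 pop 2: in=[-4,5] → [-5,5] (was [-1,4]); enqueue [1]
  #4 pop 3: in=[-4,5] → [1,2] (was ⊥); enqueue [0]
  #5 pop 4: in=[-5,5] → [-5,5] (was [-2,3]); enqueue []
  #6 pop 5: in=[-5,5] → [-5,5] (no change)
  #7 pop 1: in=[-5,5] → [-5,5] (was [-2,5]); enqueue [5]
  #8 pop 0: in=[-5,5] → [-5,5] (was [-4,5]); enqueue [2,3]
  #9 pop 5: in=[-5,5] → [-5,5] (no change)
  #10 pop 2: in=[-5,5] → [-5,5] (no change)
  #11 pop 3: in=[-5,5] → [1,2] (no change)

Fixpoint:
  val[0] = [-5,5]
  val[1] = [-5,5]
  val[2] = [-5,5]
  val[3] = [1,2]
  val[4] = [-5,5]
  val[5] = [-5,5]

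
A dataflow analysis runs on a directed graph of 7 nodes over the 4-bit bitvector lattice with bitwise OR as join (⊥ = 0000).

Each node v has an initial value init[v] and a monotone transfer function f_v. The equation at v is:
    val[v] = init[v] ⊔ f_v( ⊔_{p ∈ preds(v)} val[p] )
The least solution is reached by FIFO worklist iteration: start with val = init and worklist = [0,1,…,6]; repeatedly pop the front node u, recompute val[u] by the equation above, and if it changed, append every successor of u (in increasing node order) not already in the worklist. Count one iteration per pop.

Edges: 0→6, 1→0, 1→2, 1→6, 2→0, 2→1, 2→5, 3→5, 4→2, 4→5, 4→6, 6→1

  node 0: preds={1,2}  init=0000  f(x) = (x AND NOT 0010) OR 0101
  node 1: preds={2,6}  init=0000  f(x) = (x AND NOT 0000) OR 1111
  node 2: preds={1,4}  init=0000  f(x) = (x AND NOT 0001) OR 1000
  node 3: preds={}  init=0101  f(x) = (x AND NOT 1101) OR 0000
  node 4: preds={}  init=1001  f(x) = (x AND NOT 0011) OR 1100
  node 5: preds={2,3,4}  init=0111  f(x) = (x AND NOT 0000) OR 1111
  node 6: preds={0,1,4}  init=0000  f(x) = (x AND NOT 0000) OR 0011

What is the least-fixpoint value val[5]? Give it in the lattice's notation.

1111

Trace (11 dequeues):
  [1] u=0 | in 0000 | out 0101 | prev 0000 | push {}
  [2] u=1 | in 0000 | out 1111 | prev 0000 | push {0}
  [3] u=2 | in 1111 | out 1110 | prev 0000 | push {1}
  [4] u=3 | in 0000 | out 0101 | ==
  [5] u=4 | in 0000 | out 1101 | prev 1001 | push {2}
  [6] u=5 | in 1111 | out 1111 | prev 0111 | push {}
  [7] u=6 | in 1111 | out 1111 | prev 0000 | push {}
  [8] u=0 | in 1111 | out 1101 | prev 0101 | push {6}
  [9] u=1 | in 1111 | out 1111 | ==
  [10] u=2 | in 1111 | out 1110 | ==
  [11] u=6 | in 1111 | out 1111 | ==

Converged values:
  [0] 1101
  [1] 1111
  [2] 1110
  [3] 0101
  [4] 1101
  [5] 1111
  [6] 1111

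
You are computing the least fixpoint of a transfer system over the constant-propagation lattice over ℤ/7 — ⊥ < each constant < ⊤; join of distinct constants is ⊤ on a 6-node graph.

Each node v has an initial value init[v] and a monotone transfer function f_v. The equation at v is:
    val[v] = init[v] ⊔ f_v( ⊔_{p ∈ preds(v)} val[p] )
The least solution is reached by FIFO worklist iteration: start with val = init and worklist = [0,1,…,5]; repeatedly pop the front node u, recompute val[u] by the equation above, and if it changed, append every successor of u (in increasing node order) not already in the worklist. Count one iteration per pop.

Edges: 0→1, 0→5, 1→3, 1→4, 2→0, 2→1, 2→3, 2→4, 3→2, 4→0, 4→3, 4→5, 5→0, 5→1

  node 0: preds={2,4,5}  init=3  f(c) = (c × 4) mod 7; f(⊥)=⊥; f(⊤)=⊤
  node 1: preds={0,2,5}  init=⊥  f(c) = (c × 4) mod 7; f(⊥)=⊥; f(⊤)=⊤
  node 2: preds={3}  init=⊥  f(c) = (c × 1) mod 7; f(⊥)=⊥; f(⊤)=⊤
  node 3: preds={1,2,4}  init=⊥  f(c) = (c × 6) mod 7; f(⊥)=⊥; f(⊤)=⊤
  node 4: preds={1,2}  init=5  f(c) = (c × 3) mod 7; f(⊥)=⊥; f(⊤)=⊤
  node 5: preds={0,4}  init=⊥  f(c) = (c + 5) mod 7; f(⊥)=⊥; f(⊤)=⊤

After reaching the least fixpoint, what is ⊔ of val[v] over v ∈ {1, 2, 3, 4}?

Trace (11 dequeues):
  [1] u=0 | in 5 | out ⊤ | prev 3 | push {}
  [2] u=1 | in ⊤ | out ⊤ | prev ⊥ | push {}
  [3] u=2 | in ⊥ | out ⊥ | ==
  [4] u=3 | in ⊤ | out ⊤ | prev ⊥ | push {2}
  [5] u=4 | in ⊤ | out ⊤ | prev 5 | push {0,3}
  [6] u=5 | in ⊤ | out ⊤ | prev ⊥ | push {1}
  [7] u=2 | in ⊤ | out ⊤ | prev ⊥ | push {4}
  [8] u=0 | in ⊤ | out ⊤ | ==
  [9] u=3 | in ⊤ | out ⊤ | ==
  [10] u=1 | in ⊤ | out ⊤ | ==
  [11] u=4 | in ⊤ | out ⊤ | ==

Converged values:
  [0] ⊤
  [1] ⊤
  [2] ⊤
  [3] ⊤
  [4] ⊤
  [5] ⊤

⊤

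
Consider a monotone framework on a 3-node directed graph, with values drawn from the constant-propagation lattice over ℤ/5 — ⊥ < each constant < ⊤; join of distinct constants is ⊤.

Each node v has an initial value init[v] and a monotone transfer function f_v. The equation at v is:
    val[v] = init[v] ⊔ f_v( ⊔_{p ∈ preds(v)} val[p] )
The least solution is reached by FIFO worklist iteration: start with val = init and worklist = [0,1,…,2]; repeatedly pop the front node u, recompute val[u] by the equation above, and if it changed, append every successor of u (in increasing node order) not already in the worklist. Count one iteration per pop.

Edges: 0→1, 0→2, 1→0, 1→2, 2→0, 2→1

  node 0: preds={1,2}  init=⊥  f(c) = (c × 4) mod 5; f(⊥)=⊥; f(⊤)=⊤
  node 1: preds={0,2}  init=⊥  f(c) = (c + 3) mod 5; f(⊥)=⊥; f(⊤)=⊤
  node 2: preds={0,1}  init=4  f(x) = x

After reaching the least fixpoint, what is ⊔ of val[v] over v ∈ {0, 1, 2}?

Worklist (6 pops):
  #1 pop 0: in=4 → 1 (was ⊥); enqueue []
  #2 pop 1: in=⊤ → ⊤ (was ⊥); enqueue [0]
  #3 pop 2: in=⊤ → ⊤ (was 4); enqueue [1]
  #4 pop 0: in=⊤ → ⊤ (was 1); enqueue [2]
  #5 pop 1: in=⊤ → ⊤ (no change)
  #6 pop 2: in=⊤ → ⊤ (no change)

Fixpoint:
  val[0] = ⊤
  val[1] = ⊤
  val[2] = ⊤

⊤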